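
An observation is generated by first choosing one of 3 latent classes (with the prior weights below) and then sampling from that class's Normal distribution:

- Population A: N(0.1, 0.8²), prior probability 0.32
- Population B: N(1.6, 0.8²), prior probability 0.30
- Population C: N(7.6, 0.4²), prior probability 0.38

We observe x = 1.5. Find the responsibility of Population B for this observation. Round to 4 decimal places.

P(component k | x) = π_k·f_k(x) / marginal(x), where marginal(x) = Σ_j π_j·f_j(x).
Evaluate each component's likelihood at the observed value:
  L_A = (1/(0.8·√(2π)))·exp(−(1.5−0.1)²/(2·0.8²)) = 0.498678·exp(-1.53125) = 0.107847
  L_B = (1/(0.8·√(2π)))·exp(−(1.5−1.6)²/(2·0.8²)) = 0.498678·exp(-0.00781) = 0.494797
  L_C = (1/(0.4·√(2π)))·exp(−(1.5−7.6)²/(2·0.4²)) = 0.997356·exp(-116.28125) = 3.1517e-51
Prior × likelihood for each component:
  π_A·L_A = 0.32 × 0.107847 = 0.0345109
  π_B·L_B = 0.30 × 0.494797 = 0.148439
  π_C·L_C = 0.38 × 3.1517e-51 = 1.19765e-51
Denominator: 0.0345109 + 0.148439 + 1.19765e-51 = 0.18295
So the posterior for Population B is 0.148439 / 0.18295 ≈ 0.8114.

0.8114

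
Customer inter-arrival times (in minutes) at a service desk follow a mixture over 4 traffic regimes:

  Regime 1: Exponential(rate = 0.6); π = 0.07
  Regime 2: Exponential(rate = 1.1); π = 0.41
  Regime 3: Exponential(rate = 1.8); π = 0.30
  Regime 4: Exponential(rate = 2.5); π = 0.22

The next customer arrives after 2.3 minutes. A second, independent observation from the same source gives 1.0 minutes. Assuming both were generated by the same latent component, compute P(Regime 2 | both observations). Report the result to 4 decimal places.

The responsibility of component k is P(Z=k) f_k(x) divided by Σ_j P(Z=j) f_j(x).
Since both observations come from the same component, the likelihood for component k is f_k(x₁)·f_k(x₂).
  f_1 = [0.6·e^(−0.6·2.3) = 0.6·e^(−1.3800) = 0.150947] × [0.329287] = 0.0497049
  f_2 = [1.1·e^(−1.1·2.3) = 1.1·e^(−2.5300) = 0.0876249] × [0.366158] = 0.0320846
  f_3 = [1.8·e^(−1.8·2.3) = 1.8·e^(−4.1400) = 0.0286611] × [0.297538] = 0.00852778
  f_4 = [2.5·e^(−2.5·2.3) = 2.5·e^(−5.7500) = 0.00795695] × [0.205212] = 0.00163287
Multiply by the mixture weights:
  P(Z=1)·f_1 = 0.07 × 0.0497049 = 0.00347934
  P(Z=2)·f_2 = 0.41 × 0.0320846 = 0.0131547
  P(Z=3)·f_3 = 0.30 × 0.00852778 = 0.00255833
  P(Z=4)·f_4 = 0.22 × 0.00163287 = 0.000359231
Sum: 0.00347934 + 0.0131547 + 0.00255833 + 0.000359231 = 0.0195516
Responsibility of Regime 2: 0.0131547 / 0.0195516 ≈ 0.6728

0.6728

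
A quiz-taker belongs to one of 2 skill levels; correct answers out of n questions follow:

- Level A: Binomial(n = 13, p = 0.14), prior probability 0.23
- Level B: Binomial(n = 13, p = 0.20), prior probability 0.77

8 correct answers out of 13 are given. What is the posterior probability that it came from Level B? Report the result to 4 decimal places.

Posterior ∝ prior × likelihood, so P(k | x) ∝ P(Z=k) f_k(x); normalise over all components.
Evaluate each component's likelihood at the observed value:
  p_A = 8.93501e-05
  p_B = 0.00107961
Prior × likelihood for each component:
  P(Z=A)·p_A = 0.23 × 8.93501e-05 = 2.05505e-05
  P(Z=B)·p_B = 0.77 × 0.00107961 = 0.000831303
Evidence: 2.05505e-05 + 0.000831303 = 0.000851853
Responsibility of Level B: 0.000831303 / 0.000851853 ≈ 0.9759

0.9759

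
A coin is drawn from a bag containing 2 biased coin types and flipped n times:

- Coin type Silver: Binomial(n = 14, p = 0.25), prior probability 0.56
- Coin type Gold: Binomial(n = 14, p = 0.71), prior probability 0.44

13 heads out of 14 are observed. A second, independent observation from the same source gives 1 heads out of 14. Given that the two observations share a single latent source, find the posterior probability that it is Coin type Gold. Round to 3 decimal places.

0.744

P(component k | x) = π_k·f_k(x) / marginal(x), where marginal(x) = Σ_j π_j·f_j(x).
Since both observations come from the same component, the likelihood for component k is f_k(x₁)·f_k(x₂).
  L_Silver = [C(14,13)·0.25^13·0.75^1 = 14·1.49012e-08·0.75 = 1.56462e-07] × [0.0831504] = 1.30099e-08
  L_Gold = [C(14,13)·0.71^13·0.29^1 = 14·0.0116509·0.29 = 0.0473026] × [1.01991e-06] = 4.82442e-08
Prior × likelihood for each component:
  π_Silver·L_Silver = 0.56 × 1.30099e-08 = 7.28554e-09
  π_Gold·L_Gold = 0.44 × 4.82442e-08 = 2.12274e-08
Sum: 7.28554e-09 + 2.12274e-08 = 2.8513e-08
P(Coin type Gold | data) ≈ 0.744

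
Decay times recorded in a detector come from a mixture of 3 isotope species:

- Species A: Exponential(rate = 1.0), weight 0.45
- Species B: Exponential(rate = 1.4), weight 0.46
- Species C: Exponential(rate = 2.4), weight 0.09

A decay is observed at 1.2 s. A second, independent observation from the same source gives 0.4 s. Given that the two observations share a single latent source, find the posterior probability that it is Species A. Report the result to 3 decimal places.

0.459

The responsibility of component k is w_k f_k(x) divided by Σ_j w_j f_j(x).
Since both observations come from the same component, the likelihood for component k is f_k(x₁)·f_k(x₂).
  L_A = [0.301194] × [0.67032] = 0.201897
  L_B = [0.260924] × [0.799693] = 0.208659
  L_C = [0.134723] × [0.918943] = 0.123803
Multiply by the mixture weights:
  w_A·L_A = 0.45 × 0.201897 = 0.0908534
  w_B·L_B = 0.46 × 0.208659 = 0.095983
  w_C·L_C = 0.09 × 0.123803 = 0.0111423
Marginal: 0.0908534 + 0.095983 + 0.0111423 = 0.197979
Responsibility of Species A: 0.0908534 / 0.197979 ≈ 0.459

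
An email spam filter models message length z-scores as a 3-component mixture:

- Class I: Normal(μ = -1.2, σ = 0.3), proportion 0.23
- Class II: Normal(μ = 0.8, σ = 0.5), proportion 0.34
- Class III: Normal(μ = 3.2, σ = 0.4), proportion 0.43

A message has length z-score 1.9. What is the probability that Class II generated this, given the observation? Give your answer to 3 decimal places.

P(component k | x) = π_k·f_k(x) / marginal(x), where marginal(x) = Σ_j π_j·f_j(x).
Evaluate each component's likelihood at the observed value:
  p_I = 8.65544e-24
  p_II = 0.0709492
  p_III = 0.00507262
Weight by the priors:
  π_I·p_I = 0.23 × 8.65544e-24 = 1.99075e-24
  π_II·p_II = 0.34 × 0.0709492 = 0.0241227
  π_III·p_III = 0.43 × 0.00507262 = 0.00218123
Evidence: 1.99075e-24 + 0.0241227 + 0.00218123 = 0.0263039
P(Class II | 1.9) = 0.0241227 / 0.0263039 ≈ 0.917

0.917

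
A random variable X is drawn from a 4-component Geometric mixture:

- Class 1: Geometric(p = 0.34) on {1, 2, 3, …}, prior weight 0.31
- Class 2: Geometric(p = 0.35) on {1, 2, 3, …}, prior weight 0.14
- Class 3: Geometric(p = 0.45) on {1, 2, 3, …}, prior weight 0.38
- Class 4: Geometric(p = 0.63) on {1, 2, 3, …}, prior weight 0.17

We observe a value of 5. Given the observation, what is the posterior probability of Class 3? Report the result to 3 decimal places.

0.337

The responsibility of component k is w_k f_k(x) divided by Σ_j w_j f_j(x).
Component likelihoods at x = 5:
  f_1 = 0.0645141
  f_2 = 0.0624772
  f_3 = 0.0411778
  f_4 = 0.0118072
Prior × likelihood for each component:
  w_1·f_1 = 0.31 × 0.0645141 = 0.0199994
  w_2·f_2 = 0.14 × 0.0624772 = 0.00874681
  w_3·f_3 = 0.38 × 0.0411778 = 0.0156476
  w_4·f_4 = 0.17 × 0.0118072 = 0.00200723
Sum: 0.0199994 + 0.00874681 + 0.0156476 + 0.00200723 = 0.046401
Responsibility of Class 3: 0.0156476 / 0.046401 ≈ 0.337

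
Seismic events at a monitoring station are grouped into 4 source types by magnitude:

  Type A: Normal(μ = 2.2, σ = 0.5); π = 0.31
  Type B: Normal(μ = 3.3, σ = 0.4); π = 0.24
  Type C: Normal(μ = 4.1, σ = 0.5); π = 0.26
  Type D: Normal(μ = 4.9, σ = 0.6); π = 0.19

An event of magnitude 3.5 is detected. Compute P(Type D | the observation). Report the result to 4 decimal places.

0.0252

P(component k | x) = π_k·f_k(x) / marginal(x), where marginal(x) = Σ_j π_j·f_j(x).
Evaluate each component's likelihood at the observed value:
  p_A = 0.0271659
  p_B = 0.880163
  p_C = 0.388372
  p_D = 0.0437031
Prior × likelihood for each component:
  π_A·p_A = 0.31 × 0.0271659 = 0.00842144
  π_B·p_B = 0.24 × 0.880163 = 0.211239
  π_C·p_C = 0.26 × 0.388372 = 0.100977
  π_D·p_D = 0.19 × 0.0437031 = 0.0083036
Denominator: 0.00842144 + 0.211239 + 0.100977 + 0.0083036 = 0.328941
P(Type D | x) = 0.0083036 / 0.328941 ≈ 0.0252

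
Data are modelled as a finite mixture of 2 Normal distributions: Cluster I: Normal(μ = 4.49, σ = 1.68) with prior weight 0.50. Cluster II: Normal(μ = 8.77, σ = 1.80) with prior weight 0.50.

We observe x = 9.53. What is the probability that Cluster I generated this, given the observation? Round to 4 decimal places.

0.0128

Posterior ∝ prior × likelihood, so P(k | x) ∝ w_k f_k(x); normalise over all components.
Normal densities:
  p_I = (1/(1.68·√(2π)))·exp(−(9.53−4.49)²/(2·1.68²)) = 0.237466·exp(-4.50000) = 0.00263801
  p_II = (1/(1.80·√(2π)))·exp(−(9.53−8.77)²/(2·1.80²)) = 0.221635·exp(-0.08914) = 0.202734
Multiply by the mixture weights:
  w_I·p_I = 0.50 × 0.00263801 = 0.001319
  w_II·p_II = 0.50 × 0.202734 = 0.101367
Normaliser: 0.001319 + 0.101367 = 0.102686
So the posterior for Cluster I is 0.001319 / 0.102686 ≈ 0.0128.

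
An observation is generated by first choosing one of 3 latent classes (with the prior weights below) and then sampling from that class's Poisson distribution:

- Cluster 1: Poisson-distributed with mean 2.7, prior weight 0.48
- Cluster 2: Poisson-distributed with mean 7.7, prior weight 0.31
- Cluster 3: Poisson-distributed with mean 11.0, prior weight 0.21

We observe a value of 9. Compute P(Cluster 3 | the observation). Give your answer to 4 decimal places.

Apply Bayes' rule: the posterior for each component is proportional to its prior times its likelihood at x.
Component likelihoods at x = 9:
  L_1 = e^(−2.7)·2.7^9/9! = 0.00141226
  L_2 = e^(−7.7)·7.7^9/9! = 0.118737
  L_3 = e^(−11.0)·11.0^9/9! = 0.108526
Weight by the priors:
  w_1·L_1 = 0.48 × 0.00141226 = 0.000677886
  w_2·L_2 = 0.31 × 0.118737 = 0.0368085
  w_3·L_3 = 0.21 × 0.108526 = 0.0227904
Marginal: 0.000677886 + 0.0368085 + 0.0227904 = 0.0602767
P(Cluster 3 | 9) ≈ 0.3781

0.3781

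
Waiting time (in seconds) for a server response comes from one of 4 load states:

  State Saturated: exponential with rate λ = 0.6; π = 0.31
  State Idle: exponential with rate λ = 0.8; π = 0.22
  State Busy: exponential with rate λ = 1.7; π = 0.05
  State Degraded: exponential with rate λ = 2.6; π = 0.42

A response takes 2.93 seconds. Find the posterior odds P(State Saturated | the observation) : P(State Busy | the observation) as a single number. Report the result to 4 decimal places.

54.9320

The posterior odds equal the prior odds times the likelihood ratio: (P(Z=i)/P(Z=j))·(f_i(x)/f_j(x)).
Exponential densities:
  p_Saturated = 0.6·e^(−0.6·2.93) = 0.6·e^(−1.7580) = 0.103434
  p_Idle = 0.8·e^(−0.8·2.93) = 0.8·e^(−2.3440) = 0.0767545
  p_Busy = 1.7·e^(−1.7·2.93) = 1.7·e^(−4.9810) = 0.0116742
  p_Degraded = 2.6·e^(−2.6·2.93) = 2.6·e^(−7.6180) = 0.00127796
Posterior odds = (P(Z=Saturated)·p_Saturated) / (P(Z=Busy)·p_Busy) = (0.31·0.103434) / (0.05·0.0116742) = 0.0320644 / 0.000583711 ≈ 54.9320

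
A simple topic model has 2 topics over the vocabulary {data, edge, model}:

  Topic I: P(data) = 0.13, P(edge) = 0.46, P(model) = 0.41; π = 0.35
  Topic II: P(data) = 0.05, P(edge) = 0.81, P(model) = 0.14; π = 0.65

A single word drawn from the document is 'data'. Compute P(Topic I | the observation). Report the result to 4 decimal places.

By Bayes' theorem, P(k | x) = P(Z=k) f_k(x) / Σ_j P(Z=j) f_j(x).
Categorical probabilities:
  L_I = P(data | comp) = 0.13
  L_II = P(data | comp) = 0.05
Multiply by the mixture weights:
  P(Z=I)·L_I = 0.35 × 0.13 = 0.0455
  P(Z=II)·L_II = 0.65 × 0.05 = 0.0325
Denominator: 0.0455 + 0.0325 = 0.078
Responsibility of Topic I: 0.0455 / 0.078 ≈ 0.5833

0.5833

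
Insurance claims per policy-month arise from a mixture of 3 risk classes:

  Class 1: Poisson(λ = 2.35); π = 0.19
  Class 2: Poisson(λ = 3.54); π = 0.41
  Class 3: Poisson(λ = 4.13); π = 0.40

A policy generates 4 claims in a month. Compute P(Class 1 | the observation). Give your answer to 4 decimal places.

0.1287

Posterior ∝ prior × likelihood, so P(k | x) ∝ π_k f_k(x); normalise over all components.
Component likelihoods at x = 4 claims:
  p_1 = e^(−2.35)·2.35^4/4! = 0.12119
  p_2 = e^(−3.54)·3.54^4/4! = 0.189845
  p_3 = e^(−4.13)·4.13^4/4! = 0.194963
Weight by the priors:
  π_1·p_1 = 0.19 × 0.12119 = 0.0230262
  π_2·p_2 = 0.41 × 0.189845 = 0.0778365
  π_3·p_3 = 0.40 × 0.194963 = 0.0779853
Evidence: 0.0230262 + 0.0778365 + 0.0779853 = 0.178848
So the posterior for Class 1 is 0.0230262 / 0.178848 ≈ 0.1287.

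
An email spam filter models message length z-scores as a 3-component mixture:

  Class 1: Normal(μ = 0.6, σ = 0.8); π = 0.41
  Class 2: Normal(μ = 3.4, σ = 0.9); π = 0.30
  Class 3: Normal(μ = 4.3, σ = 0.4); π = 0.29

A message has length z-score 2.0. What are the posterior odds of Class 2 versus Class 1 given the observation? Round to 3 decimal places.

0.897

The posterior odds equal the prior odds times the likelihood ratio: (π_i/π_j)·(f_i(x)/f_j(x)).
Normal densities:
  p_1 = (1/(0.8·√(2π)))·exp(−(2.0−0.6)²/(2·0.8²)) = 0.498678·exp(-1.53125) = 0.107847
  p_2 = (1/(0.9·√(2π)))·exp(−(2.0−3.4)²/(2·0.9²)) = 0.443269·exp(-1.20988) = 0.132198
  p_3 = (1/(0.4·√(2π)))·exp(−(2.0−4.3)²/(2·0.4²)) = 0.997356·exp(-16.53125) = 6.59811e-08
Odds = (0.30/0.41) × (0.132198/0.107847) = 0.731707 × 1.2258 ≈ 0.897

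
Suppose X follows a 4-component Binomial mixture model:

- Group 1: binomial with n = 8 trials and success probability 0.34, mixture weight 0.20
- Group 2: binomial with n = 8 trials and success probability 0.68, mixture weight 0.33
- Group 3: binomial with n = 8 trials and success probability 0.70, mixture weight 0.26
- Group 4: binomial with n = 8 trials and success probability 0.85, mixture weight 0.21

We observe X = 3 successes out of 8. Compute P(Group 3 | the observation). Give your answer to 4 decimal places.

0.1390

By Bayes' theorem, P(k | x) = π_k f_k(x) / Σ_j π_j f_j(x).
Binomial probabilities:
  f_1 = 0.275641
  f_2 = 0.0590833
  f_3 = 0.0466754
  f_4 = 0.00261157
Unnormalised posteriors:
  π_1·f_1 = 0.20 × 0.275641 = 0.0551283
  π_2·f_2 = 0.33 × 0.0590833 = 0.0194975
  π_3·f_3 = 0.26 × 0.0466754 = 0.0121356
  π_4·f_4 = 0.21 × 0.00261157 = 0.000548429
Evidence: 0.0551283 + 0.0194975 + 0.0121356 + 0.000548429 = 0.0873098
P(Group 3 | x) = 0.0121356 / 0.0873098 ≈ 0.1390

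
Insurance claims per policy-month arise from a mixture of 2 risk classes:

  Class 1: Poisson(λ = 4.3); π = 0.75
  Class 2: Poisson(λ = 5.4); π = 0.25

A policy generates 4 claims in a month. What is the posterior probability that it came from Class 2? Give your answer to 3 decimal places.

The responsibility of component k is π_k f_k(x) divided by Σ_j π_j f_j(x).
Component likelihoods at x = 4 claims:
  f_1 = 0.193284
  f_2 = 0.16002
Unnormalised posteriors:
  π_1·f_1 = 0.75 × 0.193284 = 0.144963
  π_2·f_2 = 0.25 × 0.16002 = 0.0400049
Normaliser: 0.144963 + 0.0400049 = 0.184968
P(Class 2 | the observation) = 0.0400049 / 0.184968 ≈ 0.216

0.216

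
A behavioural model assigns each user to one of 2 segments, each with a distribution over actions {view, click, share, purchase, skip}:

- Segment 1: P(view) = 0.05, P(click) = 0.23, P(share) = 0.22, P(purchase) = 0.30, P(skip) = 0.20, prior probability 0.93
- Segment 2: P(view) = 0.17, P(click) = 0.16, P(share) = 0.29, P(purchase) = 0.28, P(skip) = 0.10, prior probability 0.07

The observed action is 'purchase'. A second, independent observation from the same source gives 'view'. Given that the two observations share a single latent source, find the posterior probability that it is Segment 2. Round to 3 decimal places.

Apply Bayes' rule: the posterior for each component is proportional to its prior times its likelihood at x.
Since both observations come from the same component, the likelihood for component k is f_k(x₁)·f_k(x₂).
  p_1 = [P(purchase | comp) = 0.30] × [0.05] = 0.015
  p_2 = [P(purchase | comp) = 0.28] × [0.17] = 0.0476
Unnormalised posteriors:
  π_1·p_1 = 0.93 × 0.015 = 0.01395
  π_2·p_2 = 0.07 × 0.0476 = 0.003332
Evidence: 0.01395 + 0.003332 = 0.017282
So the posterior for Segment 2 is 0.003332 / 0.017282 ≈ 0.193.

0.193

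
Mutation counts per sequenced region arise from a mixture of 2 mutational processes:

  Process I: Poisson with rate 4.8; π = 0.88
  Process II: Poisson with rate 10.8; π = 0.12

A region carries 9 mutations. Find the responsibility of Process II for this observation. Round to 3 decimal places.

The responsibility of component k is w_k f_k(x) divided by Σ_j w_j f_j(x).
Component likelihoods at x = 9 mutations:
  L_I = e^(−4.8)·4.8^9/9! = 0.0306757
  L_II = e^(−10.8)·10.8^9/9! = 0.112375
Prior × likelihood for each component:
  w_I·L_I = 0.88 × 0.0306757 = 0.0269946
  w_II·L_II = 0.12 × 0.112375 = 0.013485
Sum: 0.0269946 + 0.013485 = 0.0404796
So the posterior for Process II is 0.013485 / 0.0404796 ≈ 0.333.

0.333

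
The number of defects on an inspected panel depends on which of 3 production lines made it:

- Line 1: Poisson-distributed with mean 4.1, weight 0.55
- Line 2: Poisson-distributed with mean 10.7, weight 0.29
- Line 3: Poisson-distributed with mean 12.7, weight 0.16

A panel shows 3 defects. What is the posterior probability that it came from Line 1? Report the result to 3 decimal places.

0.986

P(component k | x) = w_k·f_k(x) / marginal(x), where marginal(x) = Σ_j w_j·f_j(x).
Evaluate each component's likelihood at the observed value:
  p_1 = 0.190368
  p_2 = 0.00460309
  p_3 = 0.00104165
Multiply by the mixture weights:
  w_1·p_1 = 0.55 × 0.190368 = 0.104702
  w_2·p_2 = 0.29 × 0.00460309 = 0.0013349
  w_3·p_3 = 0.16 × 0.00104165 = 0.000166663
Denominator: 0.104702 + 0.0013349 + 0.000166663 = 0.106204
So the posterior for Line 1 is 0.104702 / 0.106204 ≈ 0.986.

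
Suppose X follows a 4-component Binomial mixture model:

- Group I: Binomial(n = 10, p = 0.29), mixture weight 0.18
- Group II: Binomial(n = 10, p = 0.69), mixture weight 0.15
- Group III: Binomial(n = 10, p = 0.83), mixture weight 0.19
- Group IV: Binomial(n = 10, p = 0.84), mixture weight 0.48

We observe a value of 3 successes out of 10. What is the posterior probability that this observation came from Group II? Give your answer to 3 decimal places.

The responsibility of component k is π_k f_k(x) divided by Σ_j π_j f_j(x).
Evaluate each component's likelihood at the observed value:
  f_I = 0.266185
  f_II = 0.0108458
  f_III = 0.000281552
  f_IV = 0.000190923
Prior × likelihood for each component:
  π_I·f_I = 0.18 × 0.266185 = 0.0479133
  π_II·f_II = 0.15 × 0.0108458 = 0.00162687
  π_III·f_III = 0.19 × 0.000281552 = 5.34948e-05
  π_IV·f_IV = 0.48 × 0.000190923 = 9.16432e-05
Normaliser: 0.0479133 + 0.00162687 + 5.34948e-05 + 9.16432e-05 = 0.0496853
P(Group II | data) = 0.00162687 / 0.0496853 ≈ 0.033

0.033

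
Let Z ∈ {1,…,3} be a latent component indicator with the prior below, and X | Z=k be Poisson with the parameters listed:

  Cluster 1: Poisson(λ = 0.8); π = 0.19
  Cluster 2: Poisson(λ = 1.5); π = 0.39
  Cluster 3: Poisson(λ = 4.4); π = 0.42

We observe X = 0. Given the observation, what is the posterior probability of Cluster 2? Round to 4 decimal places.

0.4901

By Bayes' theorem, P(k | x) = P(Z=k) f_k(x) / Σ_j P(Z=j) f_j(x).
Component likelihoods at x = 0:
  f_1 = 0.449329
  f_2 = 0.22313
  f_3 = 0.0122773
Weight by the priors:
  P(Z=1)·f_1 = 0.19 × 0.449329 = 0.0853725
  P(Z=2)·f_2 = 0.39 × 0.22313 = 0.0870208
  P(Z=3)·f_3 = 0.42 × 0.0122773 = 0.00515648
Normaliser: 0.0853725 + 0.0870208 + 0.00515648 = 0.17755
P(Cluster 2 | 0) ≈ 0.4901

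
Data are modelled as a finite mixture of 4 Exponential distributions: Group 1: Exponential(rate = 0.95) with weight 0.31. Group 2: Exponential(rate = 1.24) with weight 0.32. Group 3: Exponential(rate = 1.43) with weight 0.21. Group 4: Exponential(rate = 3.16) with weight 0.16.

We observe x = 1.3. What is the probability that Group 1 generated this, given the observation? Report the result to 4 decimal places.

0.3895

By Bayes' theorem, P(k | x) = π_k f_k(x) / Σ_j π_j f_j(x).
Component likelihoods at x = 1.3:
  p_1 = 0.276293
  p_2 = 0.247365
  p_3 = 0.222835
  p_4 = 0.0519524
Unnormalised posteriors:
  π_1·p_1 = 0.31 × 0.276293 = 0.0856508
  π_2·p_2 = 0.32 × 0.247365 = 0.0791569
  π_3·p_3 = 0.21 × 0.222835 = 0.0467953
  π_4·p_4 = 0.16 × 0.0519524 = 0.00831238
Sum: 0.0856508 + 0.0791569 + 0.0467953 + 0.00831238 = 0.219915
So the posterior for Group 1 is 0.0856508 / 0.219915 ≈ 0.3895.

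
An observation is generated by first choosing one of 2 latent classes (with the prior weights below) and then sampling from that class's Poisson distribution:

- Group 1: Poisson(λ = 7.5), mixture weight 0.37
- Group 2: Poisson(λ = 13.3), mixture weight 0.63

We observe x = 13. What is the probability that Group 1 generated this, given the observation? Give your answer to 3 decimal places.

Posterior ∝ prior × likelihood, so P(k | x) ∝ π_k f_k(x); normalise over all components.
Poisson probabilities:
  f_1 = e^(−7.5)·7.5^13/13! = 0.0211012
  f_2 = e^(−13.3)·13.3^13/13! = 0.109566
Weight by the priors:
  π_1·f_1 = 0.37 × 0.0211012 = 0.00780745
  π_2·f_2 = 0.63 × 0.109566 = 0.0690264
Denominator: 0.00780745 + 0.0690264 = 0.0768338
P(Group 1 | data) = 0.00780745 / 0.0768338 ≈ 0.102

0.102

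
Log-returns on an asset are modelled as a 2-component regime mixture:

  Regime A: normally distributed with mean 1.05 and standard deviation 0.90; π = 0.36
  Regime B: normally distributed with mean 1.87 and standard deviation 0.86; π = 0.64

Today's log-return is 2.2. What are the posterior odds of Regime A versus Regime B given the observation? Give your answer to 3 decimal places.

0.256

Since P(k|x) ∝ w_k f_k(x), the posterior odds are w_i f_i(x) / (w_j f_j(x)).
Normal densities:
  f_A = 0.195942
  f_B = 0.430962
0.0705392 / 0.275815 ≈ 0.256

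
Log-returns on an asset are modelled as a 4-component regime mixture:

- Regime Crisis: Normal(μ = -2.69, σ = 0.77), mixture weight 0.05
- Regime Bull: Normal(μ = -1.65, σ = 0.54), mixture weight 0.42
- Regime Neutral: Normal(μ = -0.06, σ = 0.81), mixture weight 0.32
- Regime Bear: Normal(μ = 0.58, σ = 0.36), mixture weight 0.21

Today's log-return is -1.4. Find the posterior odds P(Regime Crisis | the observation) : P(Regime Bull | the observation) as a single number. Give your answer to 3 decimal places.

0.023

Only the two components matter; the odds are (P(Z=i) f_i(x)) / (P(Z=j) f_j(x)).
Component likelihoods at x = -1.4:
  L_Crisis = (1/(0.77·√(2π)))·exp(−(-1.4−-2.69)²/(2·0.77²)) = 0.518107·exp(-1.40336) = 0.127335
  L_Bull = (1/(0.54·√(2π)))·exp(−(-1.4−-1.65)²/(2·0.54²)) = 0.738782·exp(-0.10717) = 0.663704
  L_Neutral = (1/(0.81·√(2π)))·exp(−(-1.4−-0.06)²/(2·0.81²)) = 0.492521·exp(-1.36839) = 0.125355
  L_Bear = (1/(0.36·√(2π)))·exp(−(-1.4−0.58)²/(2·0.36²)) = 1.108173·exp(-15.12500) = 2.9916e-07
Odds = (0.05/0.42) × (0.127335/0.663704) = 0.119048 × 0.191856 ≈ 0.023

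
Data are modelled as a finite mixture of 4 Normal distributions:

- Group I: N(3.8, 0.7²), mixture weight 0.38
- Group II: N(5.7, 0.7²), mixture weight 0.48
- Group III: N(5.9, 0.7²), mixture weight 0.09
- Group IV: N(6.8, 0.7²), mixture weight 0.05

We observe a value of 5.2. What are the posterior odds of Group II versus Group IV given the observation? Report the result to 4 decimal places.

101.3831

Posterior odds = (π_i f_i(x)) / (π_j f_j(x)); the normalising sum cancels.
Evaluate each component's likelihood at the observed value:
  f_I = (1/(0.7·√(2π)))·exp(−(5.2−3.8)²/(2·0.7²)) = 0.569918·exp(-2.00000) = 0.07713
  f_II = (1/(0.7·√(2π)))·exp(−(5.2−5.7)²/(2·0.7²)) = 0.569918·exp(-0.25510) = 0.441593
  f_III = (1/(0.7·√(2π)))·exp(−(5.2−5.9)²/(2·0.7²)) = 0.569918·exp(-0.50000) = 0.345672
  f_IV = (1/(0.7·√(2π)))·exp(−(5.2−6.8)²/(2·0.7²)) = 0.569918·exp(-2.61224) = 0.0418147
Odds = (0.48/0.05) × (0.441593/0.0418147) = 9.6 × 10.5607 ≈ 101.3831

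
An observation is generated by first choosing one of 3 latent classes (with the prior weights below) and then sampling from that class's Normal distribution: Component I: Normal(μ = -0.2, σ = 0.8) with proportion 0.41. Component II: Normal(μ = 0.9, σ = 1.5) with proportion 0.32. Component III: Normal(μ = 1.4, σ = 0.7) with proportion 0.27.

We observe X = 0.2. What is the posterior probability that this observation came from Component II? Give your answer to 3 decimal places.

P(component k | x) = π_k·f_k(x) / marginal(x), where marginal(x) = Σ_j π_j·f_j(x).
Evaluate each component's likelihood at the observed value:
  L_I = 0.440082
  L_II = 0.238522
  L_III = 0.131119
Multiply by the mixture weights:
  π_I·L_I = 0.41 × 0.440082 = 0.180433
  π_II·L_II = 0.32 × 0.238522 = 0.0763271
  π_III·L_III = 0.27 × 0.131119 = 0.0354021
Normaliser: 0.180433 + 0.0763271 + 0.0354021 = 0.292163
P(Component II | 0.2) ≈ 0.261

0.261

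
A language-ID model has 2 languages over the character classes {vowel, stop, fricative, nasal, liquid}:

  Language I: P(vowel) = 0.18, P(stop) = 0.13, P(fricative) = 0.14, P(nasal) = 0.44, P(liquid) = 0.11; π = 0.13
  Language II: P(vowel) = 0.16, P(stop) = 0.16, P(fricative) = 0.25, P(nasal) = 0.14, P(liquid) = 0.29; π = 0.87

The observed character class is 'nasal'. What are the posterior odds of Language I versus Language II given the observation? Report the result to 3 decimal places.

0.470

Since P(k|x) ∝ w_k f_k(x), the posterior odds are w_i f_i(x) / (w_j f_j(x)).
Component likelihoods at x = 'nasal':
  p_I = 0.44
  p_II = 0.14
Odds = (0.13/0.87) × (0.44/0.14) = 0.149425 × 3.14286 ≈ 0.470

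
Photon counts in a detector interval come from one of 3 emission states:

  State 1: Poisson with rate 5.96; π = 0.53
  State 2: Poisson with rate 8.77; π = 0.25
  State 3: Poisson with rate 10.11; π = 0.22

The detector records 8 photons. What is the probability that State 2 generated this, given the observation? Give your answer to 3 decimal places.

Apply Bayes' rule: the posterior for each component is proportional to its prior times its likelihood at x.
Poisson probabilities:
  p_1 = 0.101872
  p_2 = 0.134807
  p_3 = 0.110096
Unnormalised posteriors:
  π_1·p_1 = 0.53 × 0.101872 = 0.0539921
  π_2·p_2 = 0.25 × 0.134807 = 0.0337018
  π_3·p_3 = 0.22 × 0.110096 = 0.0242211
Denominator: 0.0539921 + 0.0337018 + 0.0242211 = 0.111915
P(State 2 | the observation) ≈ 0.301

0.301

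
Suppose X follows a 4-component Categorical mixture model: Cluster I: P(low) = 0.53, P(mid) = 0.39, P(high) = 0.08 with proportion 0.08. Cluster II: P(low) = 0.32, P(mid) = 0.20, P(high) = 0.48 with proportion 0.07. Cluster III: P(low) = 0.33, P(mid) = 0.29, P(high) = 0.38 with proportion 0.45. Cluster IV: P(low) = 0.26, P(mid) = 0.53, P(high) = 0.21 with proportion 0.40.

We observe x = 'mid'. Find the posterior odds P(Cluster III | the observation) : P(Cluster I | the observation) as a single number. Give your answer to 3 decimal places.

Since P(k|x) ∝ π_k f_k(x), the posterior odds are π_i f_i(x) / (π_j f_j(x)).
Component likelihoods at x = 'mid':
  f_I = 0.39
  f_II = 0.2
  f_III = 0.29
  f_IV = 0.53
Posterior odds = (π_III·f_III) / (π_I·f_I) = (0.45·0.29) / (0.08·0.39) = 0.1305 / 0.0312 ≈ 4.183

4.183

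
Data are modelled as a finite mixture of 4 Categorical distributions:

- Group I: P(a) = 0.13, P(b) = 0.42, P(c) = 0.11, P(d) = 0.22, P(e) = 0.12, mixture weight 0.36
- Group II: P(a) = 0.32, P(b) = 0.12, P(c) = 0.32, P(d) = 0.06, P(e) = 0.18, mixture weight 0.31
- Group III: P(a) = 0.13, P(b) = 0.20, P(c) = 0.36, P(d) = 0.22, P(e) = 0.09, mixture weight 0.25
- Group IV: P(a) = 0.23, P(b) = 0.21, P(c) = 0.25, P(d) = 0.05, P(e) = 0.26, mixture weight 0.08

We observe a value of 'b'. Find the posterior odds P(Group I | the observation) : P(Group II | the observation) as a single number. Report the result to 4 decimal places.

4.0645

The posterior odds equal the prior odds times the likelihood ratio: (π_i/π_j)·(f_i(x)/f_j(x)).
Evaluate each component's likelihood at the observed value:
  L_I = P(b | comp) = 0.42
  L_II = P(b | comp) = 0.12
  L_III = P(b | comp) = 0.20
  L_IV = P(b | comp) = 0.21
Posterior odds = (π_I·L_I) / (π_II·L_II) = (0.36·0.42) / (0.31·0.12) = 0.1512 / 0.0372 ≈ 4.0645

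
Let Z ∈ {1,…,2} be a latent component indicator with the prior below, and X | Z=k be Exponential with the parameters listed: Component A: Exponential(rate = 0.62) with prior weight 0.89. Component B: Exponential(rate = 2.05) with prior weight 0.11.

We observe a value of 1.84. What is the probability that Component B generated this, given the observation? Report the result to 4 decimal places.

0.0286

Posterior ∝ prior × likelihood, so P(k | x) ∝ P(Z=k) f_k(x); normalise over all components.
Evaluate each component's likelihood at the observed value:
  L_A = 0.62·e^(−0.62·1.84) = 0.62·e^(−1.1408) = 0.198129
  L_B = 2.05·e^(−2.05·1.84) = 2.05·e^(−3.7720) = 0.0471623
Weight by the priors:
  P(Z=A)·L_A = 0.89 × 0.198129 = 0.176335
  P(Z=B)·L_B = 0.11 × 0.0471623 = 0.00518785
Evidence: 0.176335 + 0.00518785 = 0.181523
P(Component B | 1.84) = 0.00518785 / 0.181523 ≈ 0.0286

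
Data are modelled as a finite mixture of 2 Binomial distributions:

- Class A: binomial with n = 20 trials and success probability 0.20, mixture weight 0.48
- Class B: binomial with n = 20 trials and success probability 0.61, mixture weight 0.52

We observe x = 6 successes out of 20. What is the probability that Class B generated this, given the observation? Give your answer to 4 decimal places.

0.0360

The responsibility of component k is π_k f_k(x) divided by Σ_j π_j f_j(x).
Evaluate each component's likelihood at the observed value:
  f_A = C(20,6)·0.20^6·0.80^14 = 38760·6.4e-05·0.0439805 = 0.1091
  f_B = C(20,6)·0.61^6·0.39^14 = 38760·0.0515204·1.88323e-06 = 0.00376069
Prior × likelihood for each component:
  π_A·f_A = 0.48 × 0.1091 = 0.0523679
  π_B·f_B = 0.52 × 0.00376069 = 0.00195556
Sum: 0.0523679 + 0.00195556 = 0.0543234
So the posterior for Class B is 0.00195556 / 0.0543234 ≈ 0.0360.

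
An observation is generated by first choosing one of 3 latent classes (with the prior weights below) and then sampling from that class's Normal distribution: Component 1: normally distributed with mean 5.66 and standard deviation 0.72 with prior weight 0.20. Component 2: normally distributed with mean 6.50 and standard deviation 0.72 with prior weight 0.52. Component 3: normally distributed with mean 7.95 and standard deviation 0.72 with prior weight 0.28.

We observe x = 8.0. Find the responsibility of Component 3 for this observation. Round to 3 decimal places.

0.822

Apply Bayes' rule: the posterior for each component is proportional to its prior times its likelihood at x.
Evaluate each component's likelihood at the observed value:
  p_1 = (1/(0.72·√(2π)))·exp(−(8.0−5.66)²/(2·0.72²)) = 0.554087·exp(-5.28125) = 0.00281812
  p_2 = (1/(0.72·√(2π)))·exp(−(8.0−6.50)²/(2·0.72²)) = 0.554087·exp(-2.17014) = 0.0632555
  p_3 = (1/(0.72·√(2π)))·exp(−(8.0−7.95)²/(2·0.72²)) = 0.554087·exp(-0.00241) = 0.552752
Prior × likelihood for each component:
  π_1·p_1 = 0.20 × 0.00281812 = 0.000563624
  π_2·p_2 = 0.52 × 0.0632555 = 0.0328929
  π_3·p_3 = 0.28 × 0.552752 = 0.154771
Evidence: 0.000563624 + 0.0328929 + 0.154771 = 0.188227
P(Component 3 | x) = 0.154771 / 0.188227 ≈ 0.822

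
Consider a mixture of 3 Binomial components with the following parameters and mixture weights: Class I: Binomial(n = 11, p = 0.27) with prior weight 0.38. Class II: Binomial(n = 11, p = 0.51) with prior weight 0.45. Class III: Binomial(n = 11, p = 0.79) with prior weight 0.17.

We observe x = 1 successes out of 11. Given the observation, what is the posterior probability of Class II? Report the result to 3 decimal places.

Posterior ∝ prior × likelihood, so P(k | x) ∝ π_k f_k(x); normalise over all components.
Component likelihoods at x = 1 successes out of 11:
  p_I = 0.127639
  p_II = 0.00447635
  p_III = 1.44948e-06
Weight by the priors:
  π_I·p_I = 0.38 × 0.127639 = 0.048503
  π_II·p_II = 0.45 × 0.00447635 = 0.00201436
  π_III·p_III = 0.17 × 1.44948e-06 = 2.46412e-07
Normaliser: 0.048503 + 0.00201436 + 2.46412e-07 = 0.0505176
Responsibility of Class II: 0.00201436 / 0.0505176 ≈ 0.040

0.040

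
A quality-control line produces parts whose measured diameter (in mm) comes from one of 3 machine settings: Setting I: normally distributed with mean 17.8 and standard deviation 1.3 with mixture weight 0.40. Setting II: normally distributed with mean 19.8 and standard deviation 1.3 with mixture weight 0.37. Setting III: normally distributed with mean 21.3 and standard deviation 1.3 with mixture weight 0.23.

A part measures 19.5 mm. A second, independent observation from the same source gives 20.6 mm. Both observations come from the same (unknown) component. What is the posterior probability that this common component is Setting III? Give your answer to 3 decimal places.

The responsibility of component k is π_k f_k(x) divided by Σ_j π_j f_j(x).
Since both observations come from the same component, the likelihood for component k is f_k(x₁)·f_k(x₂).
  p_I = [(1/(1.3·√(2π)))·exp(−(19.5−17.8)²/(2·1.3²)) = 0.306879·exp(-0.85503) = 0.130506] × [0.0301723] = 0.00393769
  p_II = [(1/(1.3·√(2π)))·exp(−(19.5−19.8)²/(2·1.3²)) = 0.306879·exp(-0.02663) = 0.298815] × [0.253941] = 0.0758815
  p_III = [(1/(1.3·√(2π)))·exp(−(19.5−21.3)²/(2·1.3²)) = 0.306879·exp(-0.95858) = 0.117669] × [0.265465] = 0.0312369
Prior × likelihood for each component:
  π_I·p_I = 0.40 × 0.00393769 = 0.00157507
  π_II·p_II = 0.37 × 0.0758815 = 0.0280762
  π_III·p_III = 0.23 × 0.0312369 = 0.00718448
Normaliser: 0.00157507 + 0.0280762 + 0.00718448 = 0.0368357
So the posterior for Setting III is 0.00718448 / 0.0368357 ≈ 0.195.

0.195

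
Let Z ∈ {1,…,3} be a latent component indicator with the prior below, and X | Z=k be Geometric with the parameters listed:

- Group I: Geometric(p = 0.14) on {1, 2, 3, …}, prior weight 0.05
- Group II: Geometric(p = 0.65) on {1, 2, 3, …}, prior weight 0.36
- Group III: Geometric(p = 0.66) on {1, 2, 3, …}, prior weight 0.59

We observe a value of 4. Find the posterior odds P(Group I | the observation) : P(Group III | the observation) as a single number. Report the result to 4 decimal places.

0.2909

Since P(k|x) ∝ π_k f_k(x), the posterior odds are π_i f_i(x) / (π_j f_j(x)).
Evaluate each component's likelihood at the observed value:
  L_I = 0.14·(1−0.14)^3 = 0.14·0.636056 = 0.0890478
  L_II = 0.65·(1−0.65)^3 = 0.65·0.042875 = 0.0278687
  L_III = 0.66·(1−0.66)^3 = 0.66·0.039304 = 0.0259406
0.00445239 / 0.015305 ≈ 0.2909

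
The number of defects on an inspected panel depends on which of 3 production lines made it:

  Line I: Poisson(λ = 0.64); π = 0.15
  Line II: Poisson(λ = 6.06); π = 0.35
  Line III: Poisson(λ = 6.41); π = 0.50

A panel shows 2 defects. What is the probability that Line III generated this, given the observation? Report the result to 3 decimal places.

0.351

By Bayes' theorem, P(k | x) = w_k f_k(x) / Σ_j w_j f_j(x).
Evaluate each component's likelihood at the observed value:
  f_I = e^(−0.64)·0.64^2/2! = 0.107989
  f_II = e^(−6.06)·6.06^2/2! = 0.0428638
  f_III = e^(−6.41)·6.41^2/2! = 0.0337955
Prior × likelihood for each component:
  w_I·f_I = 0.15 × 0.107989 = 0.0161984
  w_II·f_II = 0.35 × 0.0428638 = 0.0150023
  w_III·f_III = 0.50 × 0.0337955 = 0.0168977
Normaliser: 0.0161984 + 0.0150023 + 0.0168977 = 0.0480985
Responsibility of Line III: 0.0168977 / 0.0480985 ≈ 0.351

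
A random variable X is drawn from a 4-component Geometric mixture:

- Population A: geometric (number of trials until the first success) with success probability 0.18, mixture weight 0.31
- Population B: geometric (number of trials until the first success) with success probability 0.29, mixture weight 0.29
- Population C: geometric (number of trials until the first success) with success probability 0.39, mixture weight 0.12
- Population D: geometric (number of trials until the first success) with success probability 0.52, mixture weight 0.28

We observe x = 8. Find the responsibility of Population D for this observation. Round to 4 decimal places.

0.0358

Posterior ∝ prior × likelihood, so P(k | x) ∝ π_k f_k(x); normalise over all components.
Component likelihoods at x = 8:
  L_A = 0.18·(1−0.18)^7 = 0.18·0.249285 = 0.0448714
  L_B = 0.29·(1−0.29)^7 = 0.29·0.0909512 = 0.0263758
  L_C = 0.39·(1−0.39)^7 = 0.39·0.0314274 = 0.0122567
  L_D = 0.52·(1−0.52)^7 = 0.52·0.00587068 = 0.00305276
Multiply by the mixture weights:
  π_A·L_A = 0.31 × 0.0448714 = 0.0139101
  π_B·L_B = 0.29 × 0.0263758 = 0.007649
  π_C·L_C = 0.12 × 0.0122567 = 0.0014708
  π_D·L_D = 0.28 × 0.00305276 = 0.000854772
Evidence: 0.0139101 + 0.007649 + 0.0014708 + 0.000854772 = 0.0238847
So the posterior for Population D is 0.000854772 / 0.0238847 ≈ 0.0358.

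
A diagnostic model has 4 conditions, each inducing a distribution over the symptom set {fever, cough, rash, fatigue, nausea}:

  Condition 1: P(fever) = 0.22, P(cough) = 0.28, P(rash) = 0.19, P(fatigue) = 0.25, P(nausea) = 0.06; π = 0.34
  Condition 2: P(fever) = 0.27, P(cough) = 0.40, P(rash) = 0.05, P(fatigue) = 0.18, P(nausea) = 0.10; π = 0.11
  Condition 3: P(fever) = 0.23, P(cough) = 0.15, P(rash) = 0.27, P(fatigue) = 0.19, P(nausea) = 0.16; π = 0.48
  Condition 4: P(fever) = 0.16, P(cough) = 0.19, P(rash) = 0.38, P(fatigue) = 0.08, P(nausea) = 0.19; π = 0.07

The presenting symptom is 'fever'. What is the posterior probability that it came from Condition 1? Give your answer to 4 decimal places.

0.3308

Posterior ∝ prior × likelihood, so P(k | x) ∝ P(Z=k) f_k(x); normalise over all components.
Categorical probabilities:
  p_1 = P(fever | comp) = 0.22
  p_2 = P(fever | comp) = 0.27
  p_3 = P(fever | comp) = 0.23
  p_4 = P(fever | comp) = 0.16
Multiply by the mixture weights:
  P(Z=1)·p_1 = 0.34 × 0.22 = 0.0748
  P(Z=2)·p_2 = 0.11 × 0.27 = 0.0297
  P(Z=3)·p_3 = 0.48 × 0.23 = 0.1104
  P(Z=4)·p_4 = 0.07 × 0.16 = 0.0112
Denominator: 0.0748 + 0.0297 + 0.1104 + 0.0112 = 0.2261
Responsibility of Condition 1: 0.0748 / 0.2261 ≈ 0.3308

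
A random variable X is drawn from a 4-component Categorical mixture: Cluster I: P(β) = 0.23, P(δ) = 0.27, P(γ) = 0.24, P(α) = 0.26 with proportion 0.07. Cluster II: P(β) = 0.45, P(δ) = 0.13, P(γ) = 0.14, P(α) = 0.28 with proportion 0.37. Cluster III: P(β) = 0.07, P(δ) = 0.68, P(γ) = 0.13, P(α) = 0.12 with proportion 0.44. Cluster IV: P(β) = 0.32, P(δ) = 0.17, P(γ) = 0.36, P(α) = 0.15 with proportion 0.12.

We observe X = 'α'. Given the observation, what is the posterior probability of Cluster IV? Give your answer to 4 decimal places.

By Bayes' theorem, P(k | x) = π_k f_k(x) / Σ_j π_j f_j(x).
Component likelihoods at x = 'α':
  L_I = 0.26
  L_II = 0.28
  L_III = 0.12
  L_IV = 0.15
Multiply by the mixture weights:
  π_I·L_I = 0.07 × 0.26 = 0.0182
  π_II·L_II = 0.37 × 0.28 = 0.1036
  π_III·L_III = 0.44 × 0.12 = 0.0528
  π_IV·L_IV = 0.12 × 0.15 = 0.018
Marginal: 0.0182 + 0.1036 + 0.0528 + 0.018 = 0.1926
P(Cluster IV | x) ≈ 0.0935

0.0935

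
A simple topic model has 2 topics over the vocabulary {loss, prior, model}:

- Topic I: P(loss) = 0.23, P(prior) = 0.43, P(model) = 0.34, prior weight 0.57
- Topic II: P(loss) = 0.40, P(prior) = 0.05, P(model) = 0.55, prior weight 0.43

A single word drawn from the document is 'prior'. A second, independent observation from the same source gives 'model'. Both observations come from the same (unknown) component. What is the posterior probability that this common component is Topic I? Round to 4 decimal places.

0.8757

By Bayes' theorem, P(k | x) = w_k f_k(x) / Σ_j w_j f_j(x).
Since both observations come from the same component, the likelihood for component k is f_k(x₁)·f_k(x₂).
  p_I = [0.43] × [0.34] = 0.1462
  p_II = [0.05] × [0.55] = 0.0275
Prior × likelihood for each component:
  w_I·p_I = 0.57 × 0.1462 = 0.083334
  w_II·p_II = 0.43 × 0.0275 = 0.011825
Evidence: 0.083334 + 0.011825 = 0.095159
Responsibility of Topic I: 0.083334 / 0.095159 ≈ 0.8757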